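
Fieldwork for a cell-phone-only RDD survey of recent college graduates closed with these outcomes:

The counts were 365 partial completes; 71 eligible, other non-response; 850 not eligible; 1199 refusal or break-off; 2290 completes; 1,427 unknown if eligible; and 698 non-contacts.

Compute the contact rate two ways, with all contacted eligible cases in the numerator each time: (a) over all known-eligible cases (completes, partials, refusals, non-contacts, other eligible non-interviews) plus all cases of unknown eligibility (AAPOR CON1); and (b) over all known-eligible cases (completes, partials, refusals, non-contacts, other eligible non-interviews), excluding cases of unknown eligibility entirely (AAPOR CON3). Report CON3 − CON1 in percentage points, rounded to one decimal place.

Numerator → 2290 + 365 + 1199 + 71 = 3925
Base → 2290 + 365 + 1199 + 698 + 71 + 1427 = 6050
CON1 = 3925 / 6050 = 0.6488
Base → 2290 + 365 + 1199 + 698 + 71 = 4623
CON3 = 3925 / 4623 = 0.8490
Difference = 84.90 − 64.88 = 20.02 percentage points

20.0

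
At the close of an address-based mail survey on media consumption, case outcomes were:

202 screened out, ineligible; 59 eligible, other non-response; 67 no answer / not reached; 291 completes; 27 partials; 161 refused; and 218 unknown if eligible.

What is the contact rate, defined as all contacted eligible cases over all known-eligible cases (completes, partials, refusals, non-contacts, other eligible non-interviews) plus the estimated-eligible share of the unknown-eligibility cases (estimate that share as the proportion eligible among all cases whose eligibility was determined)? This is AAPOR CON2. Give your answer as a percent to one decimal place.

Numerator = 291 + 27 + 161 + 59 = 538
Known eligible = 291 + 27 + 161 + 67 + 59 = 605
e = 605 / (605 + 202) = 605 / 807 = 0.7497
Eligible share of unknowns = 0.7497 × 218 = 163.43
Base = 605 + 163.43 = 768.43
CON2 = 538 / 768.43 = 0.7001

70.0%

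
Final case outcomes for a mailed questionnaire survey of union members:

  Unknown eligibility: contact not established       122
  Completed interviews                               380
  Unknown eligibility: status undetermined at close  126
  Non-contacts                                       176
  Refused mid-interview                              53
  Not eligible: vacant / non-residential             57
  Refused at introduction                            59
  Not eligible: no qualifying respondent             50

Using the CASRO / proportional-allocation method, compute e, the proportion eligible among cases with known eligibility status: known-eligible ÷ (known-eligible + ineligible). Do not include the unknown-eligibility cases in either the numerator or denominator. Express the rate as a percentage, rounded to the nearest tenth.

Declined to participate = 59 + 53 = 112
Unknown if eligible = 122 + 126 = 248
Ineligible = 50 + 57 = 107
Determined eligible = 380 + 112 + 176 = 668
e = 668 / (668 + 107) = 668 / 775 = 0.8619

86.2%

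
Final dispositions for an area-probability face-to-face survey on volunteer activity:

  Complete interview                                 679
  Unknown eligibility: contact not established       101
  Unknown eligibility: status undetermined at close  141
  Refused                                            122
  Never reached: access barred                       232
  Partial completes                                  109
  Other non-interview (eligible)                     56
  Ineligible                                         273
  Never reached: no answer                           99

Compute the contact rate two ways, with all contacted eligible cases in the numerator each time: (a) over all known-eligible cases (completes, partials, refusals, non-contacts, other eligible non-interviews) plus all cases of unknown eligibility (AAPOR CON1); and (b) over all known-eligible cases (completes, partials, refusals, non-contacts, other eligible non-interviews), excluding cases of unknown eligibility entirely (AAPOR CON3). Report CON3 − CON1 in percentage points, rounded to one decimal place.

11.7

No answer / not reached = 99 + 232 = 331
Unknown eligibility = 101 + 141 = 242
Top: 679 + 109 + 122 + 56 = 966
Base: 679 + 109 + 122 + 331 + 56 + 242 = 1539
CON1 = 966 / 1539 = 0.6277
Base: 679 + 109 + 122 + 331 + 56 = 1297
CON3 = 966 / 1297 = 0.7448
Difference = 74.48 − 62.77 = 11.71 percentage points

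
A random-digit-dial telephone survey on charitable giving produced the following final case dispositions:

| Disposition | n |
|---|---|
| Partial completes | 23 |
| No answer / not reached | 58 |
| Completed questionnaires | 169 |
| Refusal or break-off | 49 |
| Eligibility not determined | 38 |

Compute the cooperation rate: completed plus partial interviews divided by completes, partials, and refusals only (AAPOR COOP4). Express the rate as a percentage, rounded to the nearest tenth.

Top: 169 + 23 = 192
Denominator: 169 + 23 + 49 = 241
COOP4 = 192 / 241 = 0.7967

79.7%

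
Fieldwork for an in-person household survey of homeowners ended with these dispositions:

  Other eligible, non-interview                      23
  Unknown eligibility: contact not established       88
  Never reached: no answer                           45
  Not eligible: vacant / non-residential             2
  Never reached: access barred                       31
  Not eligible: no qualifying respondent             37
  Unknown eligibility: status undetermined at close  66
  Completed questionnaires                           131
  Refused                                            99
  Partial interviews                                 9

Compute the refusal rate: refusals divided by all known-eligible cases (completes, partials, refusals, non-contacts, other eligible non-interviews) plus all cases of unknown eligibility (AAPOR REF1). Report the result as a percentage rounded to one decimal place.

20.1%

Non-contacts = 45 + 31 = 76
Eligibility not determined = 88 + 66 = 154
Screened out, ineligible = 37 + 2 = 39
Top = 99
Base = 131 + 9 + 99 + 76 + 23 + 154 = 492
REF1 = 99 / 492 = 0.2012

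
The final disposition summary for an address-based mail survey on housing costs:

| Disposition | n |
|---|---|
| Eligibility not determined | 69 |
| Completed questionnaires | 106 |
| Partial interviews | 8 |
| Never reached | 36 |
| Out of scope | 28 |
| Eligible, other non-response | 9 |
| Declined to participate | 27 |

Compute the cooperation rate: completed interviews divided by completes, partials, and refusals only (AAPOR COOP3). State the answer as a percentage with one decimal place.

Num → 106
Denominator → 106 + 8 + 27 = 141
COOP3 = 106 / 141 = 0.7518

75.2%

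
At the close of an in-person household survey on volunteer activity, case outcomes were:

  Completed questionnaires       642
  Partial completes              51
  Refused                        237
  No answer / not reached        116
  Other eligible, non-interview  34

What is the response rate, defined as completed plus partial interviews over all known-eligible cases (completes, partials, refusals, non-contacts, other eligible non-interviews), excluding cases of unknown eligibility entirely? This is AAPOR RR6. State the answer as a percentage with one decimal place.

64.2%

Num = 642 + 51 = 693
Base = 642 + 51 + 237 + 116 + 34 = 1080
RR6 = 693 / 1080 = 0.6417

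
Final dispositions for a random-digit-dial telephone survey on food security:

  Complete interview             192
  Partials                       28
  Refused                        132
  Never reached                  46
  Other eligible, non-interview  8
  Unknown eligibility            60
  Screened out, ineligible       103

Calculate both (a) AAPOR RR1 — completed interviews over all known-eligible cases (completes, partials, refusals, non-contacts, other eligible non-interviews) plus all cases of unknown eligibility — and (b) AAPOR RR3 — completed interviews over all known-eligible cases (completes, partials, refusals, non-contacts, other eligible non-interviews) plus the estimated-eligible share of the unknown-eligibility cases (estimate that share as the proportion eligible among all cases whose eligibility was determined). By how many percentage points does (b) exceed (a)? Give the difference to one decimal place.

1.1

Num = 192
Denominator = 192 + 28 + 132 + 46 + 8 + 60 = 466
RR1 = 192 / 466 = 0.4120
Determined eligible = 192 + 28 + 132 + 46 + 8 = 406
e = 406 / (406 + 103) = 406 / 509 = 0.7976
e × U = 0.7976 × 60 = 47.86
Denominator = 406 + 47.86 = 453.86
RR3 = 192 / 453.86 = 0.4230
Difference = 42.30 − 41.20 = 1.10 percentage points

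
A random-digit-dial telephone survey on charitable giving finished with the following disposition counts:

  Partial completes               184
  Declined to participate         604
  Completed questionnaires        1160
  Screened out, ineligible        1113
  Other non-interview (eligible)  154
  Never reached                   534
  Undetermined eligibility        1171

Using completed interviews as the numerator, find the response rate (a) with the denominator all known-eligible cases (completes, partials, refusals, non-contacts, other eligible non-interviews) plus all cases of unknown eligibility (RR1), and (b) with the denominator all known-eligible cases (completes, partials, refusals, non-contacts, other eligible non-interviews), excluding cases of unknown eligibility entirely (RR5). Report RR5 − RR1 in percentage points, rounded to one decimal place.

Top → 1160
Denominator → 1160 + 184 + 604 + 534 + 154 + 1171 = 3807
RR1 = 1160 / 3807 = 0.3047
Denominator → 1160 + 184 + 604 + 534 + 154 = 2636
RR5 = 1160 / 2636 = 0.4401
Difference = 44.01 − 30.47 = 13.54 percentage points

13.5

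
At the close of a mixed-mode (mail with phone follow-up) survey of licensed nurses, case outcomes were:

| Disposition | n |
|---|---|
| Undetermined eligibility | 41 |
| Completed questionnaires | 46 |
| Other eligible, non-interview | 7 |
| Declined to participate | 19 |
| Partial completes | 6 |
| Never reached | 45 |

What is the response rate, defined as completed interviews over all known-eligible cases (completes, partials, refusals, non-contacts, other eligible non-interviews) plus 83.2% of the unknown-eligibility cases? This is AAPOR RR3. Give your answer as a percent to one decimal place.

29.3%

Num = 46
Determined eligible = 46 + 6 + 19 + 45 + 7 = 123
Estimated eligible among unknowns = 0.8320 × 41 = 34.11
Base = 123 + 34.11 = 157.11
RR3 = 46 / 157.11 = 0.2928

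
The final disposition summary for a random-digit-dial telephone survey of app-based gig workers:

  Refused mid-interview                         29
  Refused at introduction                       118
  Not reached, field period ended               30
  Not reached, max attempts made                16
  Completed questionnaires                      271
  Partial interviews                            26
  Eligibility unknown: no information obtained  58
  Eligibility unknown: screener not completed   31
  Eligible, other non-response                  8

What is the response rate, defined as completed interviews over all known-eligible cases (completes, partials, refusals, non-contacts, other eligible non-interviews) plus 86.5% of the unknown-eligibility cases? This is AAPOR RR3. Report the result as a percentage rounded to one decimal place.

Refusal or break-off = 118 + 29 = 147
Non-contacts = 30 + 16 = 46
Undetermined eligibility = 31 + 58 = 89
Top: 271
Determined eligible: 271 + 26 + 147 + 46 + 8 = 498
e × U: 0.8650 × 89 = 76.98
Denom: 498 + 76.98 = 574.98
RR3 = 271 / 574.98 = 0.4713

47.1%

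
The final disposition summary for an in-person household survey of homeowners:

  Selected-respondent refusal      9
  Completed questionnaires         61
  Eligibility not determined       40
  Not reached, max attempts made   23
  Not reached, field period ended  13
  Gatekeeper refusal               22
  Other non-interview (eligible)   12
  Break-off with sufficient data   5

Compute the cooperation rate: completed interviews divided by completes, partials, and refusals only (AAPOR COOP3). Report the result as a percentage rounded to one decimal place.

62.9%

Refusal or break-off = 22 + 9 = 31
No contact after all attempts = 13 + 23 = 36
Numerator → 61
Denom → 61 + 5 + 31 = 97
COOP3 = 61 / 97 = 0.6289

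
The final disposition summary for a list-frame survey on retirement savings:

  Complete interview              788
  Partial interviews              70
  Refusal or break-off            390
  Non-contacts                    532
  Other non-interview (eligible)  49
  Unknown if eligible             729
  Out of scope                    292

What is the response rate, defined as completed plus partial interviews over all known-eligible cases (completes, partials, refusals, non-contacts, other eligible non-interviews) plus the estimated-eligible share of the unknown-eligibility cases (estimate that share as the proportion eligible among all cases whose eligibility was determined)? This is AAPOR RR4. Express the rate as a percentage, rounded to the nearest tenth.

34.9%

Num → 788 + 70 = 858
Determined eligible → 788 + 70 + 390 + 532 + 49 = 1829
e = 1829 / (1829 + 292) = 1829 / 2121 = 0.8623
Estimated eligible among unknowns → 0.8623 × 729 = 628.62
Denom → 1829 + 628.62 = 2457.62
RR4 = 858 / 2457.62 = 0.3491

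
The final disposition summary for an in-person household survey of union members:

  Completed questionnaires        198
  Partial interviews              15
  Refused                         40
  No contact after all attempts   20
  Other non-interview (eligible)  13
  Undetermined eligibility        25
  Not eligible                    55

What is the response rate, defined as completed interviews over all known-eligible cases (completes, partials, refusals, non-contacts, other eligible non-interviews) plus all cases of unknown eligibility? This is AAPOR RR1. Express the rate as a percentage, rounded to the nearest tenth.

63.7%

Top: 198
Denominator: 198 + 15 + 40 + 20 + 13 + 25 = 311
RR1 = 198 / 311 = 0.6367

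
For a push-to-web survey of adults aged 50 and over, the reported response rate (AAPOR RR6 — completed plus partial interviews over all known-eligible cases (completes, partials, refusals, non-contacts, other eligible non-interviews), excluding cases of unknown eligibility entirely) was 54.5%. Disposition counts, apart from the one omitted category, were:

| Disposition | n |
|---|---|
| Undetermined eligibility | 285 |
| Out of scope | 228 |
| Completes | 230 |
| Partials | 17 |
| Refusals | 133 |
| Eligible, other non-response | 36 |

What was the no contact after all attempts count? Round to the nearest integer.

37

Num = 230 + 17 = 247
RR6 = 247 / D = 0.545
D = 247 / 0.545 = 453.2
Other denominator terms total 416
no contact after all attempts = 453.2 − 416 ≈ 37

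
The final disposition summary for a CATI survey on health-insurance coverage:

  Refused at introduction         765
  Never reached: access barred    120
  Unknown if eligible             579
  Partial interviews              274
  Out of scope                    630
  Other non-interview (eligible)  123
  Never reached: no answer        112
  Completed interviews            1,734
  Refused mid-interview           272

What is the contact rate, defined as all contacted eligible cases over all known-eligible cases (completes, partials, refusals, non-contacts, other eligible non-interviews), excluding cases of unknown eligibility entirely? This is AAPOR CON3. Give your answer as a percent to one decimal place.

93.2%

Refusal or break-off = 765 + 272 = 1037
No contact after all attempts = 112 + 120 = 232
Numerator → 1734 + 274 + 1037 + 123 = 3168
Base → 1734 + 274 + 1037 + 232 + 123 = 3400
CON3 = 3168 / 3400 = 0.9318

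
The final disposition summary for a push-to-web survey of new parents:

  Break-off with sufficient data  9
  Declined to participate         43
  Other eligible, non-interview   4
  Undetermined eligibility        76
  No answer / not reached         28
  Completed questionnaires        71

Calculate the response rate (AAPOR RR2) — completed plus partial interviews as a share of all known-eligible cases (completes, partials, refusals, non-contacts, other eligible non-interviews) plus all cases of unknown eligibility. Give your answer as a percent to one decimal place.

Num: 71 + 9 = 80
Base: 71 + 9 + 43 + 28 + 4 + 76 = 231
RR2 = 80 / 231 = 0.3463

34.6%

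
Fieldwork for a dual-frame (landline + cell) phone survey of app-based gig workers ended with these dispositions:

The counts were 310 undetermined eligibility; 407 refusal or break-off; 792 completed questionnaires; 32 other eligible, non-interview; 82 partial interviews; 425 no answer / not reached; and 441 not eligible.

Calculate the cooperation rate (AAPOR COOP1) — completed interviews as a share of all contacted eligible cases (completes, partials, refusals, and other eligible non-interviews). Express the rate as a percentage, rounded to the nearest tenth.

60.3%

Numerator: 792
Base: 792 + 82 + 407 + 32 = 1313
COOP1 = 792 / 1313 = 0.6032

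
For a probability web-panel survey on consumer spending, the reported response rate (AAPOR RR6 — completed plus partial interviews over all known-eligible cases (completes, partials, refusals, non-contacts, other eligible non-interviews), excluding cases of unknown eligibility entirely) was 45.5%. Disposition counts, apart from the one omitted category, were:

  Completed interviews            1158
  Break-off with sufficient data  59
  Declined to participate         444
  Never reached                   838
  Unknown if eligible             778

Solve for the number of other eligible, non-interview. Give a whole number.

176

Numerator → 1158 + 59 = 1217
RR6 = 1217 / D = 0.455
D = 1217 / 0.455 = 2674.7
Remaining denominator categories sum to 2499
other eligible, non-interview = 2674.7 − 2499 ≈ 176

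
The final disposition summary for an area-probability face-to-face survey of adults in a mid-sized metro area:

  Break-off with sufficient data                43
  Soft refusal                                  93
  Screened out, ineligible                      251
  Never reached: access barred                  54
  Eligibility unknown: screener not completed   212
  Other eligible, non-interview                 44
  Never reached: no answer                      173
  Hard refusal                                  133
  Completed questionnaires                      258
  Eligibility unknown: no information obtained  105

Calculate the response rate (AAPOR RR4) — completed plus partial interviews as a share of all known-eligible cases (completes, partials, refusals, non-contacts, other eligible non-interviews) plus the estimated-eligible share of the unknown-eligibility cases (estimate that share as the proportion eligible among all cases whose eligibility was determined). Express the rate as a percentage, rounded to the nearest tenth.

Refusals = 133 + 93 = 226
No answer / not reached = 173 + 54 = 227
Unknown if eligible = 212 + 105 = 317
Top = 258 + 43 = 301
Eligible (known) = 258 + 43 + 226 + 227 + 44 = 798
e = 798 / (798 + 251) = 798 / 1049 = 0.7607
e × U = 0.7607 × 317 = 241.14
Denominator = 798 + 241.14 = 1039.14
RR4 = 301 / 1039.14 = 0.2897

29.0%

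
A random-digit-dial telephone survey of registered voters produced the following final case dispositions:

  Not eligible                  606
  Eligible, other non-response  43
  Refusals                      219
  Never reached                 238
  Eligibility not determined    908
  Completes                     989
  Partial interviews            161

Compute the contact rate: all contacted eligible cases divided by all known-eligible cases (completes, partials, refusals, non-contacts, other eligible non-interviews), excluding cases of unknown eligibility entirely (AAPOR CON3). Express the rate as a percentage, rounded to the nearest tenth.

Numerator → 989 + 161 + 219 + 43 = 1412
Denominator → 989 + 161 + 219 + 238 + 43 = 1650
CON3 = 1412 / 1650 = 0.8558

85.6%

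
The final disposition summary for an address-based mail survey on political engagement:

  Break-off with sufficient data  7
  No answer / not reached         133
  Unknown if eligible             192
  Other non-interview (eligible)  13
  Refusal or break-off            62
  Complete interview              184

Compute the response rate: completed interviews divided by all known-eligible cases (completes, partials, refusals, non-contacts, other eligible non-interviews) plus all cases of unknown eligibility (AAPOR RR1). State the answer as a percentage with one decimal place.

31.1%

Numerator → 184
Denominator → 184 + 7 + 62 + 133 + 13 + 192 = 591
RR1 = 184 / 591 = 0.3113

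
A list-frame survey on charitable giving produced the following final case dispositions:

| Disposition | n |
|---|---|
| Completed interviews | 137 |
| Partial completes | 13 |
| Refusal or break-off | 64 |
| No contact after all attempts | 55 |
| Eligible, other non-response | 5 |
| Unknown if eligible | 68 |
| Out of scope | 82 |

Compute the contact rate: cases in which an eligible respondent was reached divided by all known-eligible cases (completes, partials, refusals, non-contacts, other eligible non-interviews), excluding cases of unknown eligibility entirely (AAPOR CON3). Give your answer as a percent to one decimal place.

Numerator: 137 + 13 + 64 + 5 = 219
Denominator: 137 + 13 + 64 + 55 + 5 = 274
CON3 = 219 / 274 = 0.7993

79.9%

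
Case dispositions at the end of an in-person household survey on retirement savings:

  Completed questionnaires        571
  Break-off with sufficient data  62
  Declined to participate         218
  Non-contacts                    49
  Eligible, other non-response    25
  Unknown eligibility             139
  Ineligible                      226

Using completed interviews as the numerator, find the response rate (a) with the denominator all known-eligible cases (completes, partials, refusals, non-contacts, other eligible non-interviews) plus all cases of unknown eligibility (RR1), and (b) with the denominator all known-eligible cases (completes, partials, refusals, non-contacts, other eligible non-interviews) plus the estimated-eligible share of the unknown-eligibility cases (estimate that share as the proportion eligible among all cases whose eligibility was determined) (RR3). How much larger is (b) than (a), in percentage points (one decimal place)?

1.4

Num: 571
Denom: 571 + 62 + 218 + 49 + 25 + 139 = 1064
RR1 = 571 / 1064 = 0.5367
Eligible (known): 571 + 62 + 218 + 49 + 25 = 925
e = 925 / (925 + 226) = 925 / 1151 = 0.8036
Estimated eligible among unknowns: 0.8036 × 139 = 111.70
Denom: 925 + 111.70 = 1036.70
RR3 = 571 / 1036.70 = 0.5508
Difference = 55.08 − 53.67 = 1.41 percentage points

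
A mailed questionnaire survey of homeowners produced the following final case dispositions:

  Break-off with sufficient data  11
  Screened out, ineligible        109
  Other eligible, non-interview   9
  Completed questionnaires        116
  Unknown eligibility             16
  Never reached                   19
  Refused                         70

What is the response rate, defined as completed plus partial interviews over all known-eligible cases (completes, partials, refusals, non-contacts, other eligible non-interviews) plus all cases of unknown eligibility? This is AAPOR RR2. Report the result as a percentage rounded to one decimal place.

52.7%

Num → 116 + 11 = 127
Base → 116 + 11 + 70 + 19 + 9 + 16 = 241
RR2 = 127 / 241 = 0.5270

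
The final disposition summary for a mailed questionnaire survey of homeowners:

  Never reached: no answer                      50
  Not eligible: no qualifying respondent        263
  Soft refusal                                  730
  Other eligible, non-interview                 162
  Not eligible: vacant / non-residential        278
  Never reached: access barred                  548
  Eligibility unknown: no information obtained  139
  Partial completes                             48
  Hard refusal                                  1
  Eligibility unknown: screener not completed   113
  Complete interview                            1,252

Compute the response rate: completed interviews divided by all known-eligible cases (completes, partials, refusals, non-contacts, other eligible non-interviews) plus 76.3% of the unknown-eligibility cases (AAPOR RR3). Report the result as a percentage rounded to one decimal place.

42.0%

Declined to participate = 1 + 730 = 731
Non-contacts = 50 + 548 = 598
Undetermined eligibility = 113 + 139 = 252
Not eligible = 263 + 278 = 541
Top: 1252
Eligible (known): 1252 + 48 + 731 + 598 + 162 = 2791
Estimated eligible among unknowns: 0.7630 × 252 = 192.28
Base: 2791 + 192.28 = 2983.28
RR3 = 1252 / 2983.28 = 0.4197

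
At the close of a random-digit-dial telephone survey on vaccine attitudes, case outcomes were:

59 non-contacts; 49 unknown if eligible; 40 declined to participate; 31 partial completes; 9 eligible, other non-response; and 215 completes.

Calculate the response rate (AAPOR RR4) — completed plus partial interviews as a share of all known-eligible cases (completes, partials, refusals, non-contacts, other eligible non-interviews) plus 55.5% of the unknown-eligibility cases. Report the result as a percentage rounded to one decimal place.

Numerator → 215 + 31 = 246
Determined eligible → 215 + 31 + 40 + 59 + 9 = 354
Estimated eligible among unknowns → 0.5550 × 49 = 27.20
Denom → 354 + 27.20 = 381.20
RR4 = 246 / 381.20 = 0.6453

64.5%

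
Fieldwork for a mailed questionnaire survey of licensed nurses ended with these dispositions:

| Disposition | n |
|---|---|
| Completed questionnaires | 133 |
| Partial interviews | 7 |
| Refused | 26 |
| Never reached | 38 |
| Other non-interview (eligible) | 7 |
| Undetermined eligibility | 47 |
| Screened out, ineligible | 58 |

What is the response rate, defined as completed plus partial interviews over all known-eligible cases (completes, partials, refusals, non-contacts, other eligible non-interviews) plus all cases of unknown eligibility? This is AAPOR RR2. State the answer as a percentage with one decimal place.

54.3%

Top → 133 + 7 = 140
Denom → 133 + 7 + 26 + 38 + 7 + 47 = 258
RR2 = 140 / 258 = 0.5426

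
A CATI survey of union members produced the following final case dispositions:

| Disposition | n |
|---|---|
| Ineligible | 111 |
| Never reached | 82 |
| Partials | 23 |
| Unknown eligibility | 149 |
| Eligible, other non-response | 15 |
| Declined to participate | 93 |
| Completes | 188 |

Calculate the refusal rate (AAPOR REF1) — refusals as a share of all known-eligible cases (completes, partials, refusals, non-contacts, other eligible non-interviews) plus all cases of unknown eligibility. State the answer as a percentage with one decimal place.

Num → 93
Denom → 188 + 23 + 93 + 82 + 15 + 149 = 550
REF1 = 93 / 550 = 0.1691

16.9%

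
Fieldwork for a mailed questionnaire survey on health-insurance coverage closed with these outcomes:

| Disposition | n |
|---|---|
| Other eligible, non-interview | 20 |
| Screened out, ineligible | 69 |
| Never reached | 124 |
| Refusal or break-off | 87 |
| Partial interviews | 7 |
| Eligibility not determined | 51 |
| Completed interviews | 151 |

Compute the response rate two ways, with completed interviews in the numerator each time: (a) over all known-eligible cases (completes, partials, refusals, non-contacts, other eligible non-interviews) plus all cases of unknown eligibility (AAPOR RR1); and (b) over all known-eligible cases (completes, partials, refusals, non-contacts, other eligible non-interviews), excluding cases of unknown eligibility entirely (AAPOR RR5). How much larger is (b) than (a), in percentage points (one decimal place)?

4.5

Numerator = 151
Base = 151 + 7 + 87 + 124 + 20 + 51 = 440
RR1 = 151 / 440 = 0.3432
Base = 151 + 7 + 87 + 124 + 20 = 389
RR5 = 151 / 389 = 0.3882
Difference = 38.82 − 34.32 = 4.50 percentage points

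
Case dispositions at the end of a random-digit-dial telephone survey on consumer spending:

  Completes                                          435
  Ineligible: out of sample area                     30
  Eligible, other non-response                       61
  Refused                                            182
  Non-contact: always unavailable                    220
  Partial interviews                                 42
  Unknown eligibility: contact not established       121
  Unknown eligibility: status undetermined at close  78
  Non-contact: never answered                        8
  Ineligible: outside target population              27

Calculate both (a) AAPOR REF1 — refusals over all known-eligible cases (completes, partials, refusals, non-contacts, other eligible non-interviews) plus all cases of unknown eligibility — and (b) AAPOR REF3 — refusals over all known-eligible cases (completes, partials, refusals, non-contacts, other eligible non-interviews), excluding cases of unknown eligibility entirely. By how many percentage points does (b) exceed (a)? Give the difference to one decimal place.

Non-contacts = 8 + 220 = 228
Eligibility not determined = 121 + 78 = 199
Not eligible = 27 + 30 = 57
Top → 182
Denominator → 435 + 42 + 182 + 228 + 61 + 199 = 1147
REF1 = 182 / 1147 = 0.1587
Denominator → 435 + 42 + 182 + 228 + 61 = 948
REF3 = 182 / 948 = 0.1920
Difference = 19.20 − 15.87 = 3.33 percentage points

3.3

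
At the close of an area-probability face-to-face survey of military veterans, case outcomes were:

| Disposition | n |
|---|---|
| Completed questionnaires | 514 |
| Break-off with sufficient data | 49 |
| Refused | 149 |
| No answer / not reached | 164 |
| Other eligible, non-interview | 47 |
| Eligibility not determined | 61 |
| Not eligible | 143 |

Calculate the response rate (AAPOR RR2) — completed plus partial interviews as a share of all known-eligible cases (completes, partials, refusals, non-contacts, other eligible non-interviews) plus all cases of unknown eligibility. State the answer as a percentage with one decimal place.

Num: 514 + 49 = 563
Denominator: 514 + 49 + 149 + 164 + 47 + 61 = 984
RR2 = 563 / 984 = 0.5722

57.2%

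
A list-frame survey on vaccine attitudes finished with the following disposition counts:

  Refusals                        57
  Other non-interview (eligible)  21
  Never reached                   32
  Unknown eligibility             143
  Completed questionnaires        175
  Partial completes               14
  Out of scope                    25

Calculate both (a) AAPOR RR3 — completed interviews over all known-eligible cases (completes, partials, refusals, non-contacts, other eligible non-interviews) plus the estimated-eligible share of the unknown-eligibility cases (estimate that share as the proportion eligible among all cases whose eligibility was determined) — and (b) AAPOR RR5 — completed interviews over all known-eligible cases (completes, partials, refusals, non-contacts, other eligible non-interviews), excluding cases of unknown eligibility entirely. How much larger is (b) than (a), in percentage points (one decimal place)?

17.9

Num = 175
Determined eligible = 175 + 14 + 57 + 32 + 21 = 299
e = 299 / (299 + 25) = 299 / 324 = 0.9228
Eligible share of unknowns = 0.9228 × 143 = 131.96
Base = 299 + 131.96 = 430.96
RR3 = 175 / 430.96 = 0.4061
Base = 175 + 14 + 57 + 32 + 21 = 299
RR5 = 175 / 299 = 0.5853
Difference = 58.53 − 40.61 = 17.92 percentage points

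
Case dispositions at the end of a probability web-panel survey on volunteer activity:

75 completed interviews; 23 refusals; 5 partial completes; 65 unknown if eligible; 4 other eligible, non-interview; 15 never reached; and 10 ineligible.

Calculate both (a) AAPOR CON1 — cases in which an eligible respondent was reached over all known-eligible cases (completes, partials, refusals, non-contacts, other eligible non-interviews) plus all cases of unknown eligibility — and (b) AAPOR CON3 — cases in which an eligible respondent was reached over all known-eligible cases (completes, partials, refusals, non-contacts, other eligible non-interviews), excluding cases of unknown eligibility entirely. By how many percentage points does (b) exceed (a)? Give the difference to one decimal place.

30.5

Top = 75 + 5 + 23 + 4 = 107
Base = 75 + 5 + 23 + 15 + 4 + 65 = 187
CON1 = 107 / 187 = 0.5722
Base = 75 + 5 + 23 + 15 + 4 = 122
CON3 = 107 / 122 = 0.8770
Difference = 87.70 − 57.22 = 30.48 percentage points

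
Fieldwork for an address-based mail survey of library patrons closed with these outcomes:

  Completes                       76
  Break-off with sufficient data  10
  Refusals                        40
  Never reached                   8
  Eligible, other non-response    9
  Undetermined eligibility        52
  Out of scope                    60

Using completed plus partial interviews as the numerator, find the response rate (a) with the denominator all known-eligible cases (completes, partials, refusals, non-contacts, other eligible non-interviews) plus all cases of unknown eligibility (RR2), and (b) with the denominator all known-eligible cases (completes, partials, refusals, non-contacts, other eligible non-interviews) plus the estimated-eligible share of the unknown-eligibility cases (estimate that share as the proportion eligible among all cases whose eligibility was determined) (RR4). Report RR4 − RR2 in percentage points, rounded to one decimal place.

3.8

Numerator = 76 + 10 = 86
Denom = 76 + 10 + 40 + 8 + 9 + 52 = 195
RR2 = 86 / 195 = 0.4410
Known eligible = 76 + 10 + 40 + 8 + 9 = 143
e = 143 / (143 + 60) = 143 / 203 = 0.7044
e × U = 0.7044 × 52 = 36.63
Denom = 143 + 36.63 = 179.63
RR4 = 86 / 179.63 = 0.4788
Difference = 47.88 − 44.10 = 3.78 percentage points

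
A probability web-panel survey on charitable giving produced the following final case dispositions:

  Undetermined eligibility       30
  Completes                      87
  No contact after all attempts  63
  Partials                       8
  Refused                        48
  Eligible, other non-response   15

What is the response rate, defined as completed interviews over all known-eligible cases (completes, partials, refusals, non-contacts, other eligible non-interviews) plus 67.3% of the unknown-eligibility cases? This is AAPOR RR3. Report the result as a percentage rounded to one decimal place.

36.1%

Num: 87
Known eligible: 87 + 8 + 48 + 63 + 15 = 221
e × U: 0.6730 × 30 = 20.19
Denom: 221 + 20.19 = 241.19
RR3 = 87 / 241.19 = 0.3607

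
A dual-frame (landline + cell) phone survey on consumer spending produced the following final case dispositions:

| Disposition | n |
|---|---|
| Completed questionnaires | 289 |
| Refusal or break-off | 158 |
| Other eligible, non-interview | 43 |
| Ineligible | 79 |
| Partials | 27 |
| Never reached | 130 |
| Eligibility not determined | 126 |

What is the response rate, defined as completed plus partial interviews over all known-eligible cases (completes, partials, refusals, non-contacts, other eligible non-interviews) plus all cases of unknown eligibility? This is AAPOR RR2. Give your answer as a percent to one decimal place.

40.9%

Numerator → 289 + 27 = 316
Denominator → 289 + 27 + 158 + 130 + 43 + 126 = 773
RR2 = 316 / 773 = 0.4088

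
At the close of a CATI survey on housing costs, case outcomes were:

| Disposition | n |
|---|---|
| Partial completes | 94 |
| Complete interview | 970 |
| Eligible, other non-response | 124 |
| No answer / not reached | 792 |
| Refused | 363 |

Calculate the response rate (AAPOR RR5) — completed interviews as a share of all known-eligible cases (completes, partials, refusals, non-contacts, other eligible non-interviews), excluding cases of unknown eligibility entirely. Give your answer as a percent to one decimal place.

41.4%

Top: 970
Denominator: 970 + 94 + 363 + 792 + 124 = 2343
RR5 = 970 / 2343 = 0.4140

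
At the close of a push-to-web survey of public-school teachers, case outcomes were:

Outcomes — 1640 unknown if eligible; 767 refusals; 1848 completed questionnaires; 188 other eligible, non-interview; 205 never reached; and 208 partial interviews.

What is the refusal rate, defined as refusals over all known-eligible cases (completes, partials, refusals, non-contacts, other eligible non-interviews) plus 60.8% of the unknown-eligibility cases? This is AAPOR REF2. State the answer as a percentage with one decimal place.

Numerator → 767
Eligible (known) → 1848 + 208 + 767 + 205 + 188 = 3216
Eligible share of unknowns → 0.6080 × 1640 = 997.12
Denominator → 3216 + 997.12 = 4213.12
REF2 = 767 / 4213.12 = 0.1821

18.2%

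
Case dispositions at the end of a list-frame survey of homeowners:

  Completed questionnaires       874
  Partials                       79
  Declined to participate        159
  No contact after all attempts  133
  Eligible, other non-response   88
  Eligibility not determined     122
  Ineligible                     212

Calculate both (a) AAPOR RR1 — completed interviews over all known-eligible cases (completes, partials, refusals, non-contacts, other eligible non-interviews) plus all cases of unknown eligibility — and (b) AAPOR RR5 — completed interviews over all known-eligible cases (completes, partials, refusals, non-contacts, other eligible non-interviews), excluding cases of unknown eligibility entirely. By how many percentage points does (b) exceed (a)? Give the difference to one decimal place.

Top → 874
Denominator → 874 + 79 + 159 + 133 + 88 + 122 = 1455
RR1 = 874 / 1455 = 0.6007
Denominator → 874 + 79 + 159 + 133 + 88 = 1333
RR5 = 874 / 1333 = 0.6557
Difference = 65.57 − 60.07 = 5.50 percentage points

5.5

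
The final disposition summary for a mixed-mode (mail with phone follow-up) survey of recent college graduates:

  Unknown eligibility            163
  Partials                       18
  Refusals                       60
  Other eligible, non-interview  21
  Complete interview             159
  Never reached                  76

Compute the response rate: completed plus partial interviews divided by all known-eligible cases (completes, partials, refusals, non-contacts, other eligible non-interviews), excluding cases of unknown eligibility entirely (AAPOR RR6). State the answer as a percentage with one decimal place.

53.0%

Top: 159 + 18 = 177
Base: 159 + 18 + 60 + 76 + 21 = 334
RR6 = 177 / 334 = 0.5299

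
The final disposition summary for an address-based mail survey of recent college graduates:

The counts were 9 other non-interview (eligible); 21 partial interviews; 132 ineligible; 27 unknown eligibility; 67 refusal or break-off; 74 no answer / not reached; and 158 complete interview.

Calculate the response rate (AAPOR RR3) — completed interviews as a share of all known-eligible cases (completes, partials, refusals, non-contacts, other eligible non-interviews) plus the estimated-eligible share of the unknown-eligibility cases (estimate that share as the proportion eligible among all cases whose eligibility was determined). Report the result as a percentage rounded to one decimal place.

Num = 158
Eligible (known) = 158 + 21 + 67 + 74 + 9 = 329
e = 329 / (329 + 132) = 329 / 461 = 0.7137
e × U = 0.7137 × 27 = 19.27
Denominator = 329 + 19.27 = 348.27
RR3 = 158 / 348.27 = 0.4537

45.4%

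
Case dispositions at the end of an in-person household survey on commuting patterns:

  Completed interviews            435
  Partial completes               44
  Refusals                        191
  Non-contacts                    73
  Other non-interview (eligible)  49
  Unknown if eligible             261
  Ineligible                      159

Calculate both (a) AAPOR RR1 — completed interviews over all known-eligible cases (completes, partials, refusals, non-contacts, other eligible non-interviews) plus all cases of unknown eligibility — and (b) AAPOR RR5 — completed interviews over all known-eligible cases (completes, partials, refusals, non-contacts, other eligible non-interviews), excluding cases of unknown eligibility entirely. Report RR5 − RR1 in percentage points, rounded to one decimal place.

13.6

Num → 435
Denominator → 435 + 44 + 191 + 73 + 49 + 261 = 1053
RR1 = 435 / 1053 = 0.4131
Denominator → 435 + 44 + 191 + 73 + 49 = 792
RR5 = 435 / 792 = 0.5492
Difference = 54.92 − 41.31 = 13.61 percentage points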